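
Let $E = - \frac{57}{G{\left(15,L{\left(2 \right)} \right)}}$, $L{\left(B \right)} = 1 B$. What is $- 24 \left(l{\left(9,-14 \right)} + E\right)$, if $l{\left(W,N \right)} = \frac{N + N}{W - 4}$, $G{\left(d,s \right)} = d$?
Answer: $\frac{1128}{5} \approx 225.6$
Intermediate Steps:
$L{\left(B \right)} = B$
$E = - \frac{19}{5}$ ($E = - \frac{57}{15} = \left(-57\right) \frac{1}{15} = - \frac{19}{5} \approx -3.8$)
$l{\left(W,N \right)} = \frac{2 N}{-4 + W}$
$- 24 \left(l{\left(9,-14 \right)} + E\right) = - 24 \left(2 \left(-14\right) \frac{1}{-4 + 9} - \frac{19}{5}\right) = - 24 \left(2 \left(-14\right) \frac{1}{5} - \frac{19}{5}\right) = - 24 \left(- \frac{28}{5} - \frac{19}{5}\right) = \left(-24\right) \left(- \frac{47}{5}\right) = \frac{1128}{5}$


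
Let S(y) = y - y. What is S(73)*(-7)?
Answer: 0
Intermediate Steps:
S(y) = 0
S(73)*(-7) = 0*(-7) = 0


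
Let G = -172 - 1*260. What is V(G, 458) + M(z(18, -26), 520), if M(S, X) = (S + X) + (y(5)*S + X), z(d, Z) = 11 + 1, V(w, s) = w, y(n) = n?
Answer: 680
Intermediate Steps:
G = -432 (G = -172 - 260 = -432)
z(d, Z) = 12
M(S, X) = 2*X + 6*S (M(S, X) = (S + X) + (5*S + X) = (S + X) + (X + 5*S) = 2*X + 6*S)
V(G, 458) + M(z(18, -26), 520) = -432 + (2*520 + 6*12) = -432 + (1040 + 72) = -432 + 1112 = 680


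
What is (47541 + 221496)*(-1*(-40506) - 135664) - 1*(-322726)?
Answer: -25600700120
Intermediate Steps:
(47541 + 221496)*(-1*(-40506) - 135664) - 1*(-322726) = 269037*(40506 - 135664) + 322726 = 269037*(-95158) + 322726 = -25601022846 + 322726 = -25600700120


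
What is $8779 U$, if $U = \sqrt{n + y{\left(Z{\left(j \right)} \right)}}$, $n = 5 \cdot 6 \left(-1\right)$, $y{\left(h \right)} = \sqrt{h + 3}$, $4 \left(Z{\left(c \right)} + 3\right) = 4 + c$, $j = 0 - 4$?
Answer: $8779 i \sqrt{30} \approx 48085.0 i$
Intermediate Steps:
$j = -4$
$Z{\left(c \right)} = -2 + \frac{c}{4}$ ($Z{\left(c \right)} = -3 + \frac{4 + c}{4} = -3 + \left(1 + \frac{c}{4}\right) = -2 + \frac{c}{4}$)
$y{\left(h \right)} = \sqrt{3 + h}$
$n = -30$ ($n = 30 \left(-1\right) = -30$)
$U = i \sqrt{30}$ ($U = \sqrt{-30 + \sqrt{3 + \left(-2 + \frac{1}{4} \left(-4\right)\right)}} = \sqrt{-30 + \sqrt{3 - 3}} = \sqrt{-30 + \sqrt{0}} = \sqrt{-30 + 0} = \sqrt{-30} = i \sqrt{30} \approx 5.4772 i$)
$8779 U = 8779 i \sqrt{30}$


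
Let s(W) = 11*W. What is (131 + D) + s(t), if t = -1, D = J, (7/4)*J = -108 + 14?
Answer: 464/7 ≈ 66.286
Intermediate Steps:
J = -376/7 (J = 4*(-108 + 14)/7 = (4/7)*(-94) = -376/7 ≈ -53.714)
D = -376/7 ≈ -53.714
(131 + D) + s(t) = (131 - 376/7) + 11*(-1) = 541/7 - 11 = 464/7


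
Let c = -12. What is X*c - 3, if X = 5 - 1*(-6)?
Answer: -135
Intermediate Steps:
X = 11 (X = 5 + 6 = 11)
X*c - 3 = 11*(-12) - 3 = -132 - 3 = -135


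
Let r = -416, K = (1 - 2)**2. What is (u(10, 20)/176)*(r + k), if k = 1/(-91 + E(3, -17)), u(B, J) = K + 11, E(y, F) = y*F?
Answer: -177219/6248 ≈ -28.364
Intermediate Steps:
E(y, F) = F*y
K = 1 (K = (-1)**2 = 1)
u(B, J) = 12 (u(B, J) = 1 + 11 = 12)
k = -1/142 (k = 1/(-91 - 17*3) = 1/(-91 - 51) = 1/(-142) = -1/142 ≈ -0.0070423)
(u(10, 20)/176)*(r + k) = (12/176)*(-416 - 1/142) = (12*(1/176))*(-59073/142) = (3/44)*(-59073/142) = -177219/6248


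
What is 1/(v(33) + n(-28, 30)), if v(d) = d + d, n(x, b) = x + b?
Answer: 1/68 ≈ 0.014706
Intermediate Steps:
n(x, b) = b + x
v(d) = 2*d
1/(v(33) + n(-28, 30)) = 1/(2*33 + (30 - 28)) = 1/(66 + 2) = 1/68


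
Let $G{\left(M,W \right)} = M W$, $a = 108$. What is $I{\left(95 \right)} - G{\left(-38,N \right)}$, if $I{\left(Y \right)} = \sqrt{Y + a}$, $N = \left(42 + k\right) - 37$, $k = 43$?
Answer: $1824 + \sqrt{203} \approx 1838.2$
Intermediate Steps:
$N = 48$ ($N = \left(42 + 43\right) - 37 = 85 - 37 = 48$)
$I{\left(Y \right)} = \sqrt{108 + Y}$ ($I{\left(Y \right)} = \sqrt{Y + 108} = \sqrt{108 + Y}$)
$I{\left(95 \right)} - G{\left(-38,N \right)} = \sqrt{108 + 95} - \left(-38\right) 48 = \sqrt{203} - -1824 = \sqrt{203} + 1824 = 1824 + \sqrt{203}$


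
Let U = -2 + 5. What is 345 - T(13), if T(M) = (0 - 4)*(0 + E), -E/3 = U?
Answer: 309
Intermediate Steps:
U = 3
E = -9 (E = -3*3 = -9)
T(M) = 36 (T(M) = (0 - 4)*(0 - 9) = -4*(-9) = 36)
345 - T(13) = 345 - 1*36 = 345 - 36 = 309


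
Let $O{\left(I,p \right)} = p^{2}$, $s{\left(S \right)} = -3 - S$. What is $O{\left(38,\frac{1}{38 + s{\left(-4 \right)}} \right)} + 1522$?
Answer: $\frac{2314963}{1521} \approx 1522.0$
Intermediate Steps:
$O{\left(38,\frac{1}{38 + s{\left(-4 \right)}} \right)} + 1522 = \left(\frac{1}{38 - -1}\right)^{2} + 1522 = \left(\frac{1}{38 + \left(-3 + 4\right)}\right)^{2} + 1522 = \left(\frac{1}{38 + 1}\right)^{2} + 1522 = \left(\frac{1}{39}\right)^{2} + 1522 = \frac{1}{1521} + 1522 = \frac{2314963}{1521}$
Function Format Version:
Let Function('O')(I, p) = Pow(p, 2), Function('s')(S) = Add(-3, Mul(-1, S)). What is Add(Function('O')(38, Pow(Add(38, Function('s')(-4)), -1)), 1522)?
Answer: Rational(2314963, 1521) ≈ 1522.0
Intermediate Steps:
Add(Function('O')(38, Pow(Add(38, Function('s')(-4)), -1)), 1522) = Add(Pow(Pow(Add(38, Add(-3, Mul(-1, -4))), -1), 2), 1522) = Add(Pow(Pow(Add(38, Add(-3, 4)), -1), 2), 1522) = Add(Pow(Pow(Add(38, 1), -1), 2), 1522) = Add(Pow(Pow(39, -1), 2), 1522) = Add(Pow(Rational(1, 39), 2), 1522) = Add(Rational(1, 1521), 1522) = Rational(2314963, 1521)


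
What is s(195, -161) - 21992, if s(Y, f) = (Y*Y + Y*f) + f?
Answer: -15523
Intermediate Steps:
s(Y, f) = f + Y² + Y*f (s(Y, f) = (Y² + Y*f) + f = f + Y² + Y*f)
s(195, -161) - 21992 = (-161 + 195² + 195*(-161)) - 21992 = (-161 + 38025 - 31395) - 21992 = 6469 - 21992 = -15523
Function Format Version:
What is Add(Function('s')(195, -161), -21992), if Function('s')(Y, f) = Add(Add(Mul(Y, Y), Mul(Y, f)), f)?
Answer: -15523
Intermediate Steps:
Function('s')(Y, f) = Add(f, Pow(Y, 2), Mul(Y, f)) (Function('s')(Y, f) = Add(Add(Pow(Y, 2), Mul(Y, f)), f) = Add(f, Pow(Y, 2), Mul(Y, f)))
Add(Function('s')(195, -161), -21992) = Add(Add(-161, Pow(195, 2), Mul(195, -161)), -21992) = Add(Add(-161, 38025, -31395), -21992) = Add(6469, -21992) = -15523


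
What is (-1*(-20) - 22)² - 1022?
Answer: -1018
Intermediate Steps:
(-1*(-20) - 22)² - 1022 = (20 - 22)² - 1022 = (-2)² - 1022 = 4 - 1022 = -1018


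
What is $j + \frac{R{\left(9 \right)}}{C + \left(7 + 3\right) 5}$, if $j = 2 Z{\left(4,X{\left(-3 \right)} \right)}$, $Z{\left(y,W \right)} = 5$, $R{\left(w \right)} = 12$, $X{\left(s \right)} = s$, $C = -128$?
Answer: $\frac{128}{13} \approx 9.8462$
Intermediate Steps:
$j = 10$ ($j = 2 \cdot 5 = 10$)
$j + \frac{R{\left(9 \right)}}{C + \left(7 + 3\right) 5} = 10 + \frac{12}{-128 + \left(7 + 3\right) 5} = 10 + \frac{12}{-128 + 10 \cdot 5} = 10 + \frac{12}{-128 + 50} = 10 + \frac{12}{-78} = 10 + 12 \left(- \frac{1}{78}\right) = 10 - \frac{2}{13} = \frac{128}{13}$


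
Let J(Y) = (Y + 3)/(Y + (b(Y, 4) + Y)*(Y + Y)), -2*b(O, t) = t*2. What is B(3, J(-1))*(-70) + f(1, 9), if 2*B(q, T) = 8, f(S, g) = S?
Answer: -279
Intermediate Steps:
b(O, t) = -t (b(O, t) = -t*2/2 = -t)
J(Y) = (3 + Y)/(Y + 2*Y*(-4 + Y)) (J(Y) = (Y + 3)/(Y + (-1*4 + Y)*(Y + Y)) = (3 + Y)/(Y + (-4 + Y)*(2*Y)) = (3 + Y)/(Y + 2*Y*(-4 + Y)))
B(q, T) = 4 (B(q, T) = (½)*8 = 4)
B(3, J(-1))*(-70) + f(1, 9) = 4*(-70) + 1 = -280 + 1 = -279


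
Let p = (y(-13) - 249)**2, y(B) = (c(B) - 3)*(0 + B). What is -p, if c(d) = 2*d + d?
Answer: -88209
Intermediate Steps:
c(d) = 3*d
y(B) = B*(-3 + 3*B) (y(B) = (3*B - 3)*(0 + B) = (-3 + 3*B)*B = B*(-3 + 3*B))
p = 88209 (p = (3*(-13)*(-1 - 13) - 249)**2 = (3*(-13)*(-14) - 249)**2 = (546 - 249)**2 = 297**2 = 88209)
-p = -1*88209 = -88209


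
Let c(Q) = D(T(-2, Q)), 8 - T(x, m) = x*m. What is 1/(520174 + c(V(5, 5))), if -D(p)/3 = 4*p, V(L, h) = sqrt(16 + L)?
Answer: 260039/135240556994 + 6*sqrt(21)/67620278497 ≈ 1.9232e-6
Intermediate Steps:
T(x, m) = 8 - m*x (T(x, m) = 8 - x*m = 8 - m*x)
D(p) = -12*p
c(Q) = -96 - 24*Q (c(Q) = -12*(8 - 1*Q*(-2)) = -12*(8 + 2*Q) = -96 - 24*Q)
1/(520174 + c(V(5, 5))) = 1/(520174 + (-96 - 24*sqrt(16 + 5))) = 1/(520174 + (-96 - 24*sqrt(21))) = 1/(520078 - 24*sqrt(21))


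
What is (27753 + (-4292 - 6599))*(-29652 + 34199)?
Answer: 76671514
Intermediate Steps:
(27753 + (-4292 - 6599))*(-29652 + 34199) = (27753 - 10891)*4547 = 16862*4547 = 76671514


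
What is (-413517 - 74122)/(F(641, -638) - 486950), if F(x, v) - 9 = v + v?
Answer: 487639/488217 ≈ 0.99882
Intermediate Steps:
F(x, v) = 9 + 2*v (F(x, v) = 9 + (v + v) = 9 + 2*v)
(-413517 - 74122)/(F(641, -638) - 486950) = (-413517 - 74122)/((9 + 2*(-638)) - 486950) = -487639/((9 - 1276) - 486950) = -487639/(-1267 - 486950) = -487639/(-488217) = -487639*(-1/488217) = 487639/488217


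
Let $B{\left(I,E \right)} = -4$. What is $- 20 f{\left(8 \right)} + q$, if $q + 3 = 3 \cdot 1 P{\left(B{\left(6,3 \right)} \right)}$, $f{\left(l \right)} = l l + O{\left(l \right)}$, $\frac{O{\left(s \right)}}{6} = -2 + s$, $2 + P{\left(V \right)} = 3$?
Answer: $-2000$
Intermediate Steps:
$P{\left(V \right)} = 1$ ($P{\left(V \right)} = -2 + 3 = 1$)
$O{\left(s \right)} = -12 + 6 s$ ($O{\left(s \right)} = 6 \left(-2 + s\right) = -12 + 6 s$)
$f{\left(l \right)} = -12 + l^{2} + 6 l$ ($f{\left(l \right)} = l l + \left(-12 + 6 l\right) = l^{2} + \left(-12 + 6 l\right) = -12 + l^{2} + 6 l$)
$q = 0$ ($q = -3 + 3 \cdot 1 \cdot 1 = -3 + 3 \cdot 1 = -3 + 3 = 0$)
$- 20 f{\left(8 \right)} + q = - 20 \left(-12 + 8^{2} + 6 \cdot 8\right) + 0 = - 20 \left(-12 + 64 + 48\right) + 0 = \left(-20\right) 100 + 0 = -2000 + 0 = -2000$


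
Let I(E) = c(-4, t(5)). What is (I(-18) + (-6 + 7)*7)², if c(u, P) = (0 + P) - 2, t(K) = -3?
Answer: 4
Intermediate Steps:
c(u, P) = -2 + P (c(u, P) = P - 2 = -2 + P)
I(E) = -5 (I(E) = -2 - 3 = -5)
(I(-18) + (-6 + 7)*7)² = (-5 + (-6 + 7)*7)² = (-5 + 1*7)² = (-5 + 7)² = 2² = 4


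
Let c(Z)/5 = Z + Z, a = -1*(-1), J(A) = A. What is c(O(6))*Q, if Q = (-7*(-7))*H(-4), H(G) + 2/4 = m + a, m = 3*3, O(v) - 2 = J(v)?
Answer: 37240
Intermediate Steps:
O(v) = 2 + v
a = 1
m = 9
c(Z) = 10*Z (c(Z) = 5*(Z + Z) = 5*(2*Z) = 10*Z)
H(G) = 19/2 (H(G) = -1/2 + (9 + 1) = -1/2 + 10 = 19/2)
Q = 931/2 (Q = -7*(-7)*(19/2) = 49*(19/2) = 931/2 ≈ 465.50)
c(O(6))*Q = (10*(2 + 6))*(931/2) = (10*8)*(931/2) = 80*(931/2) = 37240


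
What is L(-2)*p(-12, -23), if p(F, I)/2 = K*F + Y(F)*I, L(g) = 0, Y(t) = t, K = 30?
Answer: 0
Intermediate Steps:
p(F, I) = 60*F + 2*F*I (p(F, I) = 2*(30*F + F*I) = 60*F + 2*F*I)
L(-2)*p(-12, -23) = 0*(2*(-12)*(30 - 23)) = 0*(2*(-12)*7) = 0*(-168) = 0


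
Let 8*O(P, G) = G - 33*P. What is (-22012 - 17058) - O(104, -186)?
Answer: -154471/4 ≈ -38618.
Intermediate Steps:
O(P, G) = -33*P/8 + G/8 (O(P, G) = (G - 33*P)/8 = -33*P/8 + G/8)
(-22012 - 17058) - O(104, -186) = (-22012 - 17058) - (-33/8*104 + (⅛)*(-186)) = -39070 - (-429 - 93/4) = -39070 - 1*(-1809/4) = -39070 + 1809/4 = -154471/4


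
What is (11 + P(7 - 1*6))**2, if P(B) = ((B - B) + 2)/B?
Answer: 169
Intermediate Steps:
P(B) = 2/B (P(B) = (0 + 2)/B = 2/B)
(11 + P(7 - 1*6))**2 = (11 + 2/(7 - 1*6))**2 = (11 + 2/(7 - 6))**2 = (11 + 2/1)**2 = (11 + 2*1)**2 = (11 + 2)**2 = 13**2 = 169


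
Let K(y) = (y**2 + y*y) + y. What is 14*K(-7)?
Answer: 1274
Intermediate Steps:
K(y) = y + 2*y**2 (K(y) = (y**2 + y**2) + y = 2*y**2 + y = y + 2*y**2)
14*K(-7) = 14*(-7*(1 + 2*(-7))) = 14*(-7*(1 - 14)) = 14*(-7*(-13)) = 14*91 = 1274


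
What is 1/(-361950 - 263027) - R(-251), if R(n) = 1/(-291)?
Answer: 624686/181868307 ≈ 0.0034348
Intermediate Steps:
R(n) = -1/291
1/(-361950 - 263027) - R(-251) = 1/(-361950 - 263027) - 1*(-1/291) = 1/(-624977) + 1/291 = -1/624977 + 1/291 = 624686/181868307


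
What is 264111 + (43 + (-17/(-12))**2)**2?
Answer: 5518609057/20736 ≈ 2.6614e+5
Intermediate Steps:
264111 + (43 + (-17/(-12))**2)**2 = 264111 + (43 + (-17*(-1/12))**2)**2 = 264111 + (43 + (17/12)**2)**2 = 264111 + (43 + 289/144)**2 = 264111 + (6481/144)**2 = 264111 + 42003361/20736 = 5518609057/20736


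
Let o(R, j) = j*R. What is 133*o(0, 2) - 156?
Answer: -156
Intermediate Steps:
o(R, j) = R*j
133*o(0, 2) - 156 = 133*(0*2) - 156 = 133*0 - 156 = 0 - 156 = -156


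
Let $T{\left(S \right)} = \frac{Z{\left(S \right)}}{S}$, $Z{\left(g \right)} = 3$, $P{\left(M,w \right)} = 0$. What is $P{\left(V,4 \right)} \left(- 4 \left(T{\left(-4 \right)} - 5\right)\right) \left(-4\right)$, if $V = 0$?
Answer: $0$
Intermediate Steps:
$T{\left(S \right)} = \frac{3}{S}$
$P{\left(V,4 \right)} \left(- 4 \left(T{\left(-4 \right)} - 5\right)\right) \left(-4\right) = 0 \left(- 4 \left(\frac{3}{-4} - 5\right)\right) \left(-4\right) = 0 \left(- 4 \left(3 \left(- \frac{1}{4}\right) - 5\right)\right) \left(-4\right) = 0 \left(- 4 \left(- \frac{3}{4} - 5\right)\right) \left(-4\right) = 0 \left(\left(-4\right) \left(- \frac{23}{4}\right)\right) \left(-4\right) = 0 \cdot 23 \left(-4\right) = 0 \left(-4\right) = 0$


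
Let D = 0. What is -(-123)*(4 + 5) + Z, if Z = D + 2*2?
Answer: 1111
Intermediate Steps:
Z = 4 (Z = 0 + 2*2 = 0 + 4 = 4)
-(-123)*(4 + 5) + Z = -(-123)*(4 + 5) + 4 = -(-123)*9 + 4 = -41*(-27) + 4 = 1107 + 4 = 1111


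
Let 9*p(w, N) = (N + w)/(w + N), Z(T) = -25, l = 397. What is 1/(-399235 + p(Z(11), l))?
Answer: -9/3593114 ≈ -2.5048e-6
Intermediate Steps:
p(w, N) = ⅑ (p(w, N) = ((N + w)/(w + N))/9 = ((N + w)/(N + w))/9 = (⅑)*1 = ⅑)
1/(-399235 + p(Z(11), l)) = 1/(-399235 + ⅑) = 1/(-3593114/9) = -9/3593114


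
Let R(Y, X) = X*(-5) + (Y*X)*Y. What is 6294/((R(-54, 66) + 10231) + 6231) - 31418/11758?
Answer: -1619853233/613144426 ≈ -2.6419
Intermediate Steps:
R(Y, X) = -5*X + X*Y**2 (R(Y, X) = -5*X + (X*Y)*Y = -5*X + X*Y**2)
6294/((R(-54, 66) + 10231) + 6231) - 31418/11758 = 6294/((66*(-5 + (-54)**2) + 10231) + 6231) - 31418/11758 = 6294/((66*(-5 + 2916) + 10231) + 6231) - 31418*1/11758 = 6294/((66*2911 + 10231) + 6231) - 15709/5879 = 6294/((192126 + 10231) + 6231) - 15709/5879 = 6294/(202357 + 6231) - 15709/5879 = 6294/208588 - 15709/5879 = 6294*(1/208588) - 15709/5879 = 3147/104294 - 15709/5879 = -1619853233/613144426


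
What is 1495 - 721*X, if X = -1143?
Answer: 825598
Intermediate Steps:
1495 - 721*X = 1495 - 721*(-1143) = 1495 + 824103 = 825598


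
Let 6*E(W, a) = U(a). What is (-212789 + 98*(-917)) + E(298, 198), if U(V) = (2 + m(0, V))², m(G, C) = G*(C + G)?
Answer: -907963/3 ≈ -3.0265e+5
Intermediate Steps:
U(V) = 4 (U(V) = (2 + 0*(V + 0))² = (2 + 0*V)² = (2 + 0)² = 2² = 4)
E(W, a) = ⅔ (E(W, a) = (⅙)*4 = ⅔)
(-212789 + 98*(-917)) + E(298, 198) = (-212789 + 98*(-917)) + ⅔ = (-212789 - 89866) + ⅔ = -302655 + ⅔ = -907963/3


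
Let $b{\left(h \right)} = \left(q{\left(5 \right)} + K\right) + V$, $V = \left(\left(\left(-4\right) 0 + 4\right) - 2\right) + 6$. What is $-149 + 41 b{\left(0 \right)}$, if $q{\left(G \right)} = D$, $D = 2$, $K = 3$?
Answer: $384$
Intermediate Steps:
$V = 8$ ($V = \left(\left(0 + 4\right) - 2\right) + 6 = \left(4 - 2\right) + 6 = 2 + 6 = 8$)
$q{\left(G \right)} = 2$
$b{\left(h \right)} = 13$ ($b{\left(h \right)} = \left(2 + 3\right) + 8 = 5 + 8 = 13$)
$-149 + 41 b{\left(0 \right)} = -149 + 41 \cdot 13 = -149 + 533 = 384$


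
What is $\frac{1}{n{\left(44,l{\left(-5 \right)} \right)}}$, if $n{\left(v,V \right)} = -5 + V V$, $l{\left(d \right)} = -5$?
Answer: $\frac{1}{20} \approx 0.05$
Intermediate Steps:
$n{\left(v,V \right)} = -5 + V^{2}$
$\frac{1}{n{\left(44,l{\left(-5 \right)} \right)}} = \frac{1}{-5 + \left(-5\right)^{2}} = \frac{1}{-5 + 25} = \frac{1}{20}$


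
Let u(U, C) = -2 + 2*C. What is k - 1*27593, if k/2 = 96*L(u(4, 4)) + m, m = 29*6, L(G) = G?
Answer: -26093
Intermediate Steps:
m = 174
k = 1500 (k = 2*(96*(-2 + 2*4) + 174) = 2*(96*(-2 + 8) + 174) = 2*(96*6 + 174) = 2*(576 + 174) = 2*750 = 1500)
k - 1*27593 = 1500 - 1*27593 = 1500 - 27593 = -26093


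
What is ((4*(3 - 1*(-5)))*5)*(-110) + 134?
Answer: -17466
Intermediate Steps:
((4*(3 - 1*(-5)))*5)*(-110) + 134 = ((4*(3 + 5))*5)*(-110) + 134 = ((4*8)*5)*(-110) + 134 = (32*5)*(-110) + 134 = 160*(-110) + 134 = -17600 + 134 = -17466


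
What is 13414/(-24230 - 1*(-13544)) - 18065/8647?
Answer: -154516724/46200921 ≈ -3.3445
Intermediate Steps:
13414/(-24230 - 1*(-13544)) - 18065/8647 = 13414/(-24230 + 13544) - 18065*1/8647 = 13414/(-10686) - 18065/8647 = 13414*(-1/10686) - 18065/8647 = -6707/5343 - 18065/8647 = -154516724/46200921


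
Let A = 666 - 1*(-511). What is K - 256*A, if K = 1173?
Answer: -300139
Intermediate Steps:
A = 1177 (A = 666 + 511 = 1177)
K - 256*A = 1173 - 256*1177 = 1173 - 301312 = -300139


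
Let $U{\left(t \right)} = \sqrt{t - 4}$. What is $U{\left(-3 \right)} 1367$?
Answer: $1367 i \sqrt{7} \approx 3616.7 i$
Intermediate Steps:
$U{\left(t \right)} = \sqrt{-4 + t}$
$U{\left(-3 \right)} 1367 = \sqrt{-4 - 3} \cdot 1367 = \sqrt{-7} \cdot 1367 = i \sqrt{7} \cdot 1367 = 1367 i \sqrt{7}$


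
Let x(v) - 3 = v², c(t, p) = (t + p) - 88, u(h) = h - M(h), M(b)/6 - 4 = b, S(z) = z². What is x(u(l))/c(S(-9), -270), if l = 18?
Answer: -12999/277 ≈ -46.928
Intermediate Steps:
M(b) = 24 + 6*b
u(h) = -24 - 5*h (u(h) = h - (24 + 6*h) = h + (-24 - 6*h) = -24 - 5*h)
c(t, p) = -88 + p + t (c(t, p) = (p + t) - 88 = -88 + p + t)
x(v) = 3 + v²
x(u(l))/c(S(-9), -270) = (3 + (-24 - 5*18)²)/(-88 - 270 + (-9)²) = (3 + (-24 - 90)²)/(-88 - 270 + 81) = (3 + (-114)²)/(-277) = (3 + 12996)*(-1/277) = 12999*(-1/277) = -12999/277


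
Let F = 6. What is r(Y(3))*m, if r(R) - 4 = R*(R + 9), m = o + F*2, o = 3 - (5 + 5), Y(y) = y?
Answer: 200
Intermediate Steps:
o = -7 (o = 3 - 1*10 = 3 - 10 = -7)
m = 5 (m = -7 + 6*2 = -7 + 12 = 5)
r(R) = 4 + R*(9 + R) (r(R) = 4 + R*(R + 9) = 4 + R*(9 + R))
r(Y(3))*m = (4 + 3**2 + 9*3)*5 = (4 + 9 + 27)*5 = 40*5 = 200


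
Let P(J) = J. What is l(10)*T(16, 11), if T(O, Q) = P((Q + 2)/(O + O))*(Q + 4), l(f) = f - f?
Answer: 0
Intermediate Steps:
l(f) = 0
T(O, Q) = (2 + Q)*(4 + Q)/(2*O) (T(O, Q) = ((Q + 2)/(O + O))*(Q + 4) = ((2 + Q)/((2*O)))*(4 + Q) = ((2 + Q)*(1/(2*O)))*(4 + Q) = ((2 + Q)/(2*O))*(4 + Q) = (2 + Q)*(4 + Q)/(2*O))
l(10)*T(16, 11) = 0*((1/2)*(2 + 11)*(4 + 11)/16) = 0*((1/2)*(1/16)*13*15) = 0*(195/32) = 0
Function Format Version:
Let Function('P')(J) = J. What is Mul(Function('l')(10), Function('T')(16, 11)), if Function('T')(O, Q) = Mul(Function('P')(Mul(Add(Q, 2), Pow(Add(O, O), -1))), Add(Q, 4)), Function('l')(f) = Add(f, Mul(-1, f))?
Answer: 0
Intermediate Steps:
Function('l')(f) = 0
Function('T')(O, Q) = Mul(Rational(1, 2), Pow(O, -1), Add(2, Q), Add(4, Q)) (Function('T')(O, Q) = Mul(Mul(Add(Q, 2), Pow(Add(O, O), -1)), Add(Q, 4)) = Mul(Mul(Add(2, Q), Pow(Mul(2, O), -1)), Add(4, Q)) = Mul(Mul(Add(2, Q), Mul(Rational(1, 2), Pow(O, -1))), Add(4, Q)) = Mul(Mul(Rational(1, 2), Pow(O, -1), Add(2, Q)), Add(4, Q)) = Mul(Rational(1, 2), Pow(O, -1), Add(2, Q), Add(4, Q)))
Mul(Function('l')(10), Function('T')(16, 11)) = Mul(0, Mul(Rational(1, 2), Pow(16, -1), Add(2, 11), Add(4, 11))) = Mul(0, Mul(Rational(1, 2), Rational(1, 16), 13, 15)) = Mul(0, Rational(195, 32)) = 0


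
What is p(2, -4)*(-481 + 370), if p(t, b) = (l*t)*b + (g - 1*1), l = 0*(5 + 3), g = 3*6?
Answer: -1887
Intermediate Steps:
g = 18
l = 0 (l = 0*8 = 0)
p(t, b) = 17 (p(t, b) = (0*t)*b + (18 - 1*1) = 0*b + (18 - 1) = 0 + 17 = 17)
p(2, -4)*(-481 + 370) = 17*(-481 + 370) = 17*(-111) = -1887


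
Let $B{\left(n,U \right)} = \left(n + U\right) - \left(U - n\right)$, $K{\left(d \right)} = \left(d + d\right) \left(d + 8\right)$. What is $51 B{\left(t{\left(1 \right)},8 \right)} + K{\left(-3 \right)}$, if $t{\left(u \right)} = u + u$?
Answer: $174$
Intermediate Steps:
$t{\left(u \right)} = 2 u$
$K{\left(d \right)} = 2 d \left(8 + d\right)$
$B{\left(n,U \right)} = 2 n$ ($B{\left(n,U \right)} = \left(U + n\right) - \left(U - n\right) = 2 n$)
$51 B{\left(t{\left(1 \right)},8 \right)} + K{\left(-3 \right)} = 51 \cdot 2 \cdot 2 \cdot 1 + 2 \left(-3\right) \left(8 - 3\right) = 51 \cdot 2 \cdot 2 + 2 \left(-3\right) 5 = 51 \cdot 4 - 30 = 204 - 30 = 174$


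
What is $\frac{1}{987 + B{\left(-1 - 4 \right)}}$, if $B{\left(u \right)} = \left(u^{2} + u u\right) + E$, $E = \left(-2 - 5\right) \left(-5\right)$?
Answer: $\frac{1}{1072} \approx 0.00093284$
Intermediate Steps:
$E = 35$ ($E = \left(-7\right) \left(-5\right) = 35$)
$B{\left(u \right)} = 35 + 2 u^{2}$ ($B{\left(u \right)} = \left(u^{2} + u u\right) + 35 = \left(u^{2} + u^{2}\right) + 35 = 2 u^{2} + 35 = 35 + 2 u^{2}$)
$\frac{1}{987 + B{\left(-1 - 4 \right)}} = \frac{1}{987 + \left(35 + 2 \left(-1 - 4\right)^{2}\right)} = \frac{1}{987 + \left(35 + 2 \left(-5\right)^{2}\right)} = \frac{1}{987 + \left(35 + 2 \cdot 25\right)} = \frac{1}{987 + \left(35 + 50\right)} = \frac{1}{987 + 85} = \frac{1}{1072}$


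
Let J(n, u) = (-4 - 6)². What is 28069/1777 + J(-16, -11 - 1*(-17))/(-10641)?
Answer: 298504529/18909057 ≈ 15.786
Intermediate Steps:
J(n, u) = 100 (J(n, u) = (-10)² = 100)
28069/1777 + J(-16, -11 - 1*(-17))/(-10641) = 28069/1777 + 100/(-10641) = 28069*(1/1777) + 100*(-1/10641) = 28069/1777 - 100/10641 = 298504529/18909057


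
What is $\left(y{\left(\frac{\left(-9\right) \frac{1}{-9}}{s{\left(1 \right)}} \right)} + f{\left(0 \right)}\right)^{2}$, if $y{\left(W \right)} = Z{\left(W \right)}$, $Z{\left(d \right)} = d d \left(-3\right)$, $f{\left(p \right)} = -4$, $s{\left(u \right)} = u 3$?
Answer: $\frac{169}{9} \approx 18.778$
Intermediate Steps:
$s{\left(u \right)} = 3 u$
$Z{\left(d \right)} = - 3 d^{2}$ ($Z{\left(d \right)} = d^{2} \left(-3\right) = - 3 d^{2}$)
$y{\left(W \right)} = - 3 W^{2}$
$\left(y{\left(\frac{\left(-9\right) \frac{1}{-9}}{s{\left(1 \right)}} \right)} + f{\left(0 \right)}\right)^{2} = \left(- 3 \left(\frac{\left(-9\right) \frac{1}{-9}}{3 \cdot 1}\right)^{2} - 4\right)^{2} = \left(- 3 \left(\frac{\left(-9\right) \left(- \frac{1}{9}\right)}{3}\right)^{2} - 4\right)^{2} = \left(- 3 \left(1 \cdot \frac{1}{3}\right)^{2} - 4\right)^{2} = \left(- \frac{3}{9} - 4\right)^{2} = \left(\left(-3\right) \frac{1}{9} - 4\right)^{2} = \left(- \frac{1}{3} - 4\right)^{2} = \left(- \frac{13}{3}\right)^{2} = \frac{169}{9}$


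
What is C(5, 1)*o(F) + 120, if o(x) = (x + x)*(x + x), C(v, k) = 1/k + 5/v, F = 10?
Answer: 920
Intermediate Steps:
C(v, k) = 1/k + 5/v
o(x) = 4*x² (o(x) = (2*x)*(2*x) = 4*x²)
C(5, 1)*o(F) + 120 = (1/1 + 5/5)*(4*10²) + 120 = (1 + 5*(⅕))*(4*100) + 120 = (1 + 1)*400 + 120 = 2*400 + 120 = 800 + 120 = 920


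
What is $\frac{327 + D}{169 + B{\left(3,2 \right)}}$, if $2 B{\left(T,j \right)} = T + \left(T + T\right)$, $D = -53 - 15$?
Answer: $\frac{518}{347} \approx 1.4928$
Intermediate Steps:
$D = -68$
$B{\left(T,j \right)} = \frac{3 T}{2}$ ($B{\left(T,j \right)} = \frac{T + \left(T + T\right)}{2} = \frac{T + 2 T}{2} = \frac{3 T}{2}$)
$\frac{327 + D}{169 + B{\left(3,2 \right)}} = \frac{327 - 68}{169 + \frac{3}{2} \cdot 3} = \frac{259}{169 + \frac{9}{2}} = \frac{259}{\frac{347}{2}} = 259 \cdot \frac{2}{347} = \frac{518}{347}$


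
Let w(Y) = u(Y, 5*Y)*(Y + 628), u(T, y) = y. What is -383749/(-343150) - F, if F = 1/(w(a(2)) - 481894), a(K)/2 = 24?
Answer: 30666811499/27422317525 ≈ 1.1183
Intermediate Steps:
a(K) = 48 (a(K) = 2*24 = 48)
w(Y) = 5*Y*(628 + Y) (w(Y) = (5*Y)*(Y + 628) = (5*Y)*(628 + Y) = 5*Y*(628 + Y))
F = -1/319654 (F = 1/(5*48*(628 + 48) - 481894) = 1/(5*48*676 - 481894) = 1/(162240 - 481894) = 1/(-319654) = -1/319654 ≈ -3.1284e-6)
-383749/(-343150) - F = -383749/(-343150) - 1*(-1/319654) = -383749*(-1/343150) + 1/319654 = 383749/343150 + 1/319654 = 30666811499/27422317525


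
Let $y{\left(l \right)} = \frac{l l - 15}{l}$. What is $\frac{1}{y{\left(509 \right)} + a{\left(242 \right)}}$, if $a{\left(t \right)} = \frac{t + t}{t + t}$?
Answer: $\frac{509}{259575} \approx 0.0019609$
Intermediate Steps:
$y{\left(l \right)} = \frac{-15 + l^{2}}{l}$ ($y{\left(l \right)} = \frac{l^{2} - 15}{l} = \frac{-15 + l^{2}}{l}$)
$a{\left(t \right)} = 1$ ($a{\left(t \right)} = \frac{2 t}{2 t} = 2 t \frac{1}{2 t} = 1$)
$\frac{1}{y{\left(509 \right)} + a{\left(242 \right)}} = \frac{1}{\left(509 - \frac{15}{509}\right) + 1} = \frac{1}{\frac{259066}{509} + 1} = \frac{1}{\frac{259575}{509}} = \frac{509}{259575}$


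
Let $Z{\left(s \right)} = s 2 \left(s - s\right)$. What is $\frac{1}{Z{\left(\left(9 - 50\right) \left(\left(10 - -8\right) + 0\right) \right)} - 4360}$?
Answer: $- \frac{1}{4360} \approx -0.00022936$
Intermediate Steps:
$Z{\left(s \right)} = 0$ ($Z{\left(s \right)} = 2 s 0 = 0$)
$\frac{1}{Z{\left(\left(9 - 50\right) \left(\left(10 - -8\right) + 0\right) \right)} - 4360} = \frac{1}{0 - 4360} = \frac{1}{-4360} = - \frac{1}{4360}$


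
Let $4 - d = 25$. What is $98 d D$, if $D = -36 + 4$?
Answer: $65856$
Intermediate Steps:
$D = -32$
$d = -21$ ($d = 4 - 25 = -21$)
$98 d D = 98 \left(-21\right) \left(-32\right) = \left(-2058\right) \left(-32\right) = 65856$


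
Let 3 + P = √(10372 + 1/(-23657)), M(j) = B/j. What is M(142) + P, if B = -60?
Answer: -243/71 + √5804727623771/23657 ≈ 98.421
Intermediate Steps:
M(j) = -60/j
P = -3 + √5804727623771/23657 (P = -3 + √(10372 + 1/(-23657)) = -3 + √(10372 - 1/23657) = -3 + √(245370403/23657) = -3 + √5804727623771/23657 ≈ 98.843)
M(142) + P = -60/142 + (-3 + √5804727623771/23657) = -60*1/142 + (-3 + √5804727623771/23657) = -30/71 + (-3 + √5804727623771/23657) = -243/71 + √5804727623771/23657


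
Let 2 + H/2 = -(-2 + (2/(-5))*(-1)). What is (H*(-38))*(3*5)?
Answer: 456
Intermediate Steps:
H = -⅘ (H = -4 + 2*(-(-2 + (2/(-5))*(-1))) = -4 + 2*(-(-2 + (2*(-⅕))*(-1))) = -4 + 2*(-(-2 - ⅖*(-1))) = -4 + 2*(-(-2 + ⅖)) = -4 + 2*(-1*(-8/5)) = -4 + 2*(8/5) = -4 + 16/5 = -⅘ ≈ -0.80000)
(H*(-38))*(3*5) = (-⅘*(-38))*(3*5) = (152/5)*15 = 456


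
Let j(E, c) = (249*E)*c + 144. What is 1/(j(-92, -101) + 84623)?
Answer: 1/2398475 ≈ 4.1693e-7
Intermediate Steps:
j(E, c) = 144 + 249*E*c (j(E, c) = 249*E*c + 144 = 144 + 249*E*c)
1/(j(-92, -101) + 84623) = 1/((144 + 249*(-92)*(-101)) + 84623) = 1/((144 + 2313708) + 84623) = 1/(2313852 + 84623) = 1/2398475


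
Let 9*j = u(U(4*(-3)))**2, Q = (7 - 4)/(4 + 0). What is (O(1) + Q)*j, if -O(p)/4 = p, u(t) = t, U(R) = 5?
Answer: -325/36 ≈ -9.0278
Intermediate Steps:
O(p) = -4*p
Q = 3/4 ≈ 0.75000
j = 25/9 (j = (1/9)*5**2 = (1/9)*25 = 25/9 ≈ 2.7778)
(O(1) + Q)*j = (-4*1 + 3/4)*(25/9) = (-4 + 3/4)*(25/9) = -13/4*25/9 = -325/36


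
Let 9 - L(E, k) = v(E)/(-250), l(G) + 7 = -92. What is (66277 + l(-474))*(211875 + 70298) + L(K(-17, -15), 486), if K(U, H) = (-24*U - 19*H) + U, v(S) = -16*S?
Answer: 2334205594967/125 ≈ 1.8674e+10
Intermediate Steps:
l(G) = -99 (l(G) = -7 - 92 = -99)
K(U, H) = -23*U - 19*H
L(E, k) = 9 - 8*E/125 (L(E, k) = 9 - (-16*E)/(-250) = 9 - (-16*E)*(-1)/250 = 9 - 8*E/125)
(66277 + l(-474))*(211875 + 70298) + L(K(-17, -15), 486) = (66277 - 99)*(211875 + 70298) + (9 - 8*(-23*(-17) - 19*(-15))/125) = 66178*282173 + (9 - 8*(391 + 285)/125) = 18673644794 + (9 - 8/125*676) = 18673644794 + (9 - 5408/125) = 18673644794 - 4283/125 = 2334205594967/125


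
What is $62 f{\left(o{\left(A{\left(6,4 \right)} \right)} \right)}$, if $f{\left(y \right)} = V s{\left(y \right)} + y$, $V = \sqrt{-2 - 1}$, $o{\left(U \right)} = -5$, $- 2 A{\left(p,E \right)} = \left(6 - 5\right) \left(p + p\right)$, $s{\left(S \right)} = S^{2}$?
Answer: $-310 + 1550 i \sqrt{3} \approx -310.0 + 2684.7 i$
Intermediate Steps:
$A{\left(p,E \right)} = - p$ ($A{\left(p,E \right)} = - \frac{\left(6 - 5\right) \left(p + p\right)}{2} = - \frac{1 \cdot 2 p}{2} = - \frac{2 p}{2} = - p$)
$V = i \sqrt{3}$ ($V = \sqrt{-3} = i \sqrt{3} \approx 1.732 i$)
$f{\left(y \right)} = y + i \sqrt{3} y^{2}$ ($f{\left(y \right)} = i \sqrt{3} y^{2} + y = y + i \sqrt{3} y^{2}$)
$62 f{\left(o{\left(A{\left(6,4 \right)} \right)} \right)} = 62 \left(- 5 \left(1 + i \left(-5\right) \sqrt{3}\right)\right) = 62 \left(- 5 \left(1 - 5 i \sqrt{3}\right)\right) = 62 \left(-5 + 25 i \sqrt{3}\right) = -310 + 1550 i \sqrt{3}$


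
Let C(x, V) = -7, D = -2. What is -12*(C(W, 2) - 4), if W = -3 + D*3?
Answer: 132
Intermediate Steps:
W = -9 (W = -3 - 2*3 = -3 - 6 = -9)
-12*(C(W, 2) - 4) = -12*(-7 - 4) = -12*(-11) = 132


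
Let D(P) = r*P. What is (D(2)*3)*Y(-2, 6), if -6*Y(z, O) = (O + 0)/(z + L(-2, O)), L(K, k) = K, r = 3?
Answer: 9/2 ≈ 4.5000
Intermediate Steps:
D(P) = 3*P
Y(z, O) = -O/(6*(-2 + z)) (Y(z, O) = -(O + 0)/(6*(z - 2)) = -O/(6*(-2 + z)))
(D(2)*3)*Y(-2, 6) = ((3*2)*3)*(-1*6/(-12 + 6*(-2))) = (6*3)*(-1*6/(-12 - 12)) = 18*(-1*6/(-24)) = 18*(-1*6*(-1/24)) = 18*(1/4) = 9/2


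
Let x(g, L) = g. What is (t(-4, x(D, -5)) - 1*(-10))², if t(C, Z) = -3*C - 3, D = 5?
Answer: 361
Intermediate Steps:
t(C, Z) = -3 - 3*C
(t(-4, x(D, -5)) - 1*(-10))² = ((-3 - 3*(-4)) - 1*(-10))² = ((-3 + 12) + 10)² = (9 + 10)² = 19² = 361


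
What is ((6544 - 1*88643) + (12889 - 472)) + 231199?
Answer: 161517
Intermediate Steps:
((6544 - 1*88643) + (12889 - 472)) + 231199 = ((6544 - 88643) + 12417) + 231199 = (-82099 + 12417) + 231199 = -69682 + 231199 = 161517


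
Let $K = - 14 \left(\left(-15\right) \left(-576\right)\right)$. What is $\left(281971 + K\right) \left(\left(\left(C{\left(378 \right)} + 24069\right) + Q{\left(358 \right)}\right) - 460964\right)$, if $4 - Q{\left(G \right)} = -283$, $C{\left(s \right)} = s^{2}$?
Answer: $-47292794964$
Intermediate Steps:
$Q{\left(G \right)} = 287$ ($Q{\left(G \right)} = 4 - -283 = 4 + 283 = 287$)
$K = -120960$ ($K = \left(-14\right) 8640 = -120960$)
$\left(281971 + K\right) \left(\left(\left(C{\left(378 \right)} + 24069\right) + Q{\left(358 \right)}\right) - 460964\right) = \left(281971 - 120960\right) \left(\left(\left(378^{2} + 24069\right) + 287\right) - 460964\right) = 161011 \left(\left(\left(142884 + 24069\right) + 287\right) - 460964\right) = 161011 \left(\left(166953 + 287\right) - 460964\right) = 161011 \left(167240 - 460964\right) = 161011 \left(-293724\right) = -47292794964$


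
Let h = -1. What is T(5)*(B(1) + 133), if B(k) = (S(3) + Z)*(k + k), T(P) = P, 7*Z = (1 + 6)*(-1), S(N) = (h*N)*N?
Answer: 565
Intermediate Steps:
S(N) = -N² (S(N) = (-N)*N = -N²)
Z = -1 (Z = ((1 + 6)*(-1))/7 = (7*(-1))/7 = (⅐)*(-7) = -1)
B(k) = -20*k (B(k) = (-1*3² - 1)*(k + k) = (-1*9 - 1)*(2*k) = (-9 - 1)*(2*k) = -20*k)
T(5)*(B(1) + 133) = 5*(-20*1 + 133) = 5*(-20 + 133) = 5*113 = 565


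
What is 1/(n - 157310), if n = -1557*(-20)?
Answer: -1/126170 ≈ -7.9258e-6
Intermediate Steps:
n = 31140
1/(n - 157310) = 1/(31140 - 157310) = 1/(-126170) = -1/126170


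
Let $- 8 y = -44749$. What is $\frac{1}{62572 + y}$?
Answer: $\frac{8}{545325} \approx 1.467 \cdot 10^{-5}$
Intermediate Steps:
$y = \frac{44749}{8}$ ($y = \left(- \frac{1}{8}\right) \left(-44749\right) = \frac{44749}{8} \approx 5593.6$)
$\frac{1}{62572 + y} = \frac{1}{62572 + \frac{44749}{8}} = \frac{1}{\frac{545325}{8}} = \frac{8}{545325}$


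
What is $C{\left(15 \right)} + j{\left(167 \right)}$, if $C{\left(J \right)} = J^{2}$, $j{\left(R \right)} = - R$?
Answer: $58$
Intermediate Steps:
$C{\left(15 \right)} + j{\left(167 \right)} = 15^{2} - 167 = 225 - 167 = 58$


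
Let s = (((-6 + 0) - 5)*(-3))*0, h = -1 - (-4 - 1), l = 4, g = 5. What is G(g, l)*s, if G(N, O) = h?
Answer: 0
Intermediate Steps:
h = 4 (h = -1 - 1*(-5) = -1 + 5 = 4)
s = 0 (s = ((-6 - 5)*(-3))*0 = -11*(-3)*0 = 33*0 = 0)
G(N, O) = 4
G(g, l)*s = 4*0 = 0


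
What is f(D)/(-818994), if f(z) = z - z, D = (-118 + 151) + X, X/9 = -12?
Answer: 0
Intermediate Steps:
X = -108 (X = 9*(-12) = -108)
D = -75 (D = (-118 + 151) - 108 = 33 - 108 = -75)
f(z) = 0
f(D)/(-818994) = 0/(-818994) = 0*(-1/818994) = 0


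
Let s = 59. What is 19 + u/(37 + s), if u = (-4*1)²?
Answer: 115/6 ≈ 19.167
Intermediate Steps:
u = 16 (u = (-4)² = 16)
19 + u/(37 + s) = 19 + 16/(37 + 59) = 19 + 16/96 = 19 + 16*(1/96) = 19 + ⅙ = 115/6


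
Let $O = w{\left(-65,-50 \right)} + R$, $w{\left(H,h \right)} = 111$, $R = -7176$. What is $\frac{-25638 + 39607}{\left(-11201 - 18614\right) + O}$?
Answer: $- \frac{13969}{36880} \approx -0.37877$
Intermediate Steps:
$O = -7065$ ($O = 111 - 7176 = -7065$)
$\frac{-25638 + 39607}{\left(-11201 - 18614\right) + O} = \frac{-25638 + 39607}{\left(-11201 - 18614\right) - 7065} = \frac{13969}{\left(-11201 - 18614\right) - 7065} = \frac{13969}{-29815 - 7065} = \frac{13969}{-36880} = 13969 \left(- \frac{1}{36880}\right) = - \frac{13969}{36880}$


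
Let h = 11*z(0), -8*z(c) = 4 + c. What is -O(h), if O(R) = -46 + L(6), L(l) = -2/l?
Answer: 139/3 ≈ 46.333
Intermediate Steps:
z(c) = -½ - c/8 (z(c) = -(4 + c)/8 = -½ - c/8)
h = -11/2 (h = 11*(-½ - ⅛*0) = 11*(-½ + 0) = 11*(-½) = -11/2 ≈ -5.5000)
O(R) = -139/3 (O(R) = -46 - 2/6 = -46 - 2*⅙ = -46 - ⅓ = -139/3)
-O(h) = -1*(-139/3) = 139/3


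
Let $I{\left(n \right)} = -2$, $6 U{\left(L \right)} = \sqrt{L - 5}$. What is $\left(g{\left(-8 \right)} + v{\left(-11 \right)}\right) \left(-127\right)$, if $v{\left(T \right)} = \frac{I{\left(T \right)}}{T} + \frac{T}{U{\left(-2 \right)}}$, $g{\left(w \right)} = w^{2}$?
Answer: $- \frac{89662}{11} - \frac{8382 i \sqrt{7}}{7} \approx -8151.1 - 3168.1 i$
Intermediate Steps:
$U{\left(L \right)} = \frac{\sqrt{-5 + L}}{6}$ ($U{\left(L \right)} = \frac{\sqrt{L - 5}}{6} = \frac{\sqrt{-5 + L}}{6}$)
$v{\left(T \right)} = - \frac{2}{T} - \frac{6 i T \sqrt{7}}{7}$ ($v{\left(T \right)} = - \frac{2}{T} + \frac{T}{\frac{1}{6} \sqrt{-5 - 2}} = - \frac{2}{T} + \frac{T}{\frac{1}{6} \sqrt{-7}} = - \frac{2}{T} + \frac{T}{\frac{1}{6} i \sqrt{7}} = - \frac{2}{T} + T \left(- \frac{6 i \sqrt{7}}{7}\right) = - \frac{2}{T} - \frac{6 i T \sqrt{7}}{7}$)
$\left(g{\left(-8 \right)} + v{\left(-11 \right)}\right) \left(-127\right) = \left(\left(-8\right)^{2} - \left(- \frac{2}{11} + \frac{6}{7} i \left(-11\right) \sqrt{7}\right)\right) \left(-127\right) = \left(64 + \left(\left(-2\right) \left(- \frac{1}{11}\right) + \frac{66 i \sqrt{7}}{7}\right)\right) \left(-127\right) = \left(64 + \left(\frac{2}{11} + \frac{66 i \sqrt{7}}{7}\right)\right) \left(-127\right) = \left(\frac{706}{11} + \frac{66 i \sqrt{7}}{7}\right) \left(-127\right) = - \frac{89662}{11} - \frac{8382 i \sqrt{7}}{7}$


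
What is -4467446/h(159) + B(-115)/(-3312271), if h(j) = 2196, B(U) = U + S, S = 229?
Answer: -7398696040105/3636873558 ≈ -2034.4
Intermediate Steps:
B(U) = 229 + U (B(U) = U + 229 = 229 + U)
-4467446/h(159) + B(-115)/(-3312271) = -4467446/2196 + (229 - 115)/(-3312271) = -4467446*1/2196 + 114*(-1/3312271) = -2233723/1098 - 114/3312271 = -7398696040105/3636873558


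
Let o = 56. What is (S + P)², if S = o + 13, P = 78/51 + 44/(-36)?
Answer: 112444816/23409 ≈ 4803.5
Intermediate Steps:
P = 47/153 (P = 78*(1/51) + 44*(-1/36) = 26/17 - 11/9 = 47/153 ≈ 0.30719)
S = 69 (S = 56 + 13 = 69)
(S + P)² = (69 + 47/153)² = (10604/153)² = 112444816/23409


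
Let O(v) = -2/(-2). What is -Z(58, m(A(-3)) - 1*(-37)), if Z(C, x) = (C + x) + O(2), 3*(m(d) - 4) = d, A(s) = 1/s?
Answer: -899/9 ≈ -99.889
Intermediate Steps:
A(s) = 1/s
m(d) = 4 + d/3
O(v) = 1 (O(v) = -2*(-1/2) = 1)
Z(C, x) = 1 + C + x (Z(C, x) = (C + x) + 1 = 1 + C + x)
-Z(58, m(A(-3)) - 1*(-37)) = -(1 + 58 + ((4 + (1/3)/(-3)) - 1*(-37))) = -(1 + 58 + ((4 + (1/3)*(-1/3)) + 37)) = -(1 + 58 + ((4 - 1/9) + 37)) = -(1 + 58 + (35/9 + 37)) = -(1 + 58 + 368/9) = -1*899/9 = -899/9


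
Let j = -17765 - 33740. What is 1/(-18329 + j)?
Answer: -1/69834 ≈ -1.4320e-5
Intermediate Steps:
j = -51505
1/(-18329 + j) = 1/(-18329 - 51505) = 1/(-69834) = -1/69834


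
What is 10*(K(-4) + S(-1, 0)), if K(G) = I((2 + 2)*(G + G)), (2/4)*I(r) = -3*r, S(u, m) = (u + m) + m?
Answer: 1910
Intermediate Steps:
S(u, m) = u + 2*m (S(u, m) = (m + u) + m = u + 2*m)
I(r) = -6*r (I(r) = 2*(-3*r) = -6*r)
K(G) = -48*G (K(G) = -6*(2 + 2)*(G + G) = -24*2*G = -48*G)
10*(K(-4) + S(-1, 0)) = 10*(-48*(-4) + (-1 + 2*0)) = 10*(192 + (-1 + 0)) = 10*(192 - 1) = 10*191 = 1910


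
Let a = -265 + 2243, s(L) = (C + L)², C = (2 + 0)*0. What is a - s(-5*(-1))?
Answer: 1953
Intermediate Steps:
C = 0 (C = 2*0 = 0)
s(L) = L² (s(L) = (0 + L)² = L²)
a = 1978
a - s(-5*(-1)) = 1978 - (-5*(-1))² = 1978 - 1*5² = 1978 - 1*25 = 1978 - 25 = 1953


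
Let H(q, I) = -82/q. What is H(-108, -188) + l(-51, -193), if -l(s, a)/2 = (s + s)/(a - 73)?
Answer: -55/7182 ≈ -0.0076580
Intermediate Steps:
l(s, a) = -4*s/(-73 + a) (l(s, a) = -2*(s + s)/(a - 73) = -2*2*s/(-73 + a) = -4*s/(-73 + a))
H(-108, -188) + l(-51, -193) = -82/(-108) - 4*(-51)/(-73 - 193) = -82*(-1/108) - 4*(-51)/(-266) = 41/54 - 4*(-51)*(-1/266) = 41/54 - 102/133 = -55/7182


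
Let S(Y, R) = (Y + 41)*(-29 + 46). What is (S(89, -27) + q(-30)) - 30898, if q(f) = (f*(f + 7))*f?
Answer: -49388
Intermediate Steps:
S(Y, R) = 697 + 17*Y (S(Y, R) = (41 + Y)*17 = 697 + 17*Y)
q(f) = f**2*(7 + f) (q(f) = (f*(7 + f))*f = f**2*(7 + f))
(S(89, -27) + q(-30)) - 30898 = ((697 + 17*89) + (-30)**2*(7 - 30)) - 30898 = ((697 + 1513) + 900*(-23)) - 30898 = (2210 - 20700) - 30898 = -18490 - 30898 = -49388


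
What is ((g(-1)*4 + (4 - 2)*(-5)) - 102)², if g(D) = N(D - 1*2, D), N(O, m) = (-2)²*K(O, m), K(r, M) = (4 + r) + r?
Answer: 20736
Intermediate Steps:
K(r, M) = 4 + 2*r
N(O, m) = 16 + 8*O (N(O, m) = (-2)²*(4 + 2*O) = 4*(4 + 2*O) = 16 + 8*O)
g(D) = 8*D (g(D) = 16 + 8*(D - 1*2) = 16 + 8*(D - 2) = 16 + 8*(-2 + D) = 16 + (-16 + 8*D) = 8*D)
((g(-1)*4 + (4 - 2)*(-5)) - 102)² = (((8*(-1))*4 + (4 - 2)*(-5)) - 102)² = ((-8*4 + 2*(-5)) - 102)² = ((-32 - 10) - 102)² = (-42 - 102)² = (-144)² = 20736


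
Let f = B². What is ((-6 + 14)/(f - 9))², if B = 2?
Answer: 64/25 ≈ 2.5600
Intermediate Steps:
f = 4 (f = 2² = 4)
((-6 + 14)/(f - 9))² = ((-6 + 14)/(4 - 9))² = (8/(-5))² = (8*(-⅕))² = (-8/5)² = 64/25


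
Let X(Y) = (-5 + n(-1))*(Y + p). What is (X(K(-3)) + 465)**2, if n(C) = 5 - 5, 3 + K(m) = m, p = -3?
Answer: 260100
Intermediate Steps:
K(m) = -3 + m
n(C) = 0
X(Y) = 15 - 5*Y (X(Y) = (-5 + 0)*(Y - 3) = -5*(-3 + Y) = 15 - 5*Y)
(X(K(-3)) + 465)**2 = ((15 - 5*(-3 - 3)) + 465)**2 = ((15 - 5*(-6)) + 465)**2 = ((15 + 30) + 465)**2 = (45 + 465)**2 = 510**2 = 260100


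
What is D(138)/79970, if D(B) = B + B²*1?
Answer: 9591/39985 ≈ 0.23986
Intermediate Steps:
D(B) = B + B²
D(138)/79970 = (138*(1 + 138))/79970 = (138*139)*(1/79970) = 19182*(1/79970) = 9591/39985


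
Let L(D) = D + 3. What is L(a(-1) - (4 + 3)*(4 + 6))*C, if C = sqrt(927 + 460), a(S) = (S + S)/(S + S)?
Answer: -66*sqrt(1387) ≈ -2458.0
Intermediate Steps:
a(S) = 1 (a(S) = (2*S)/((2*S)) = (2*S)*(1/(2*S)) = 1)
L(D) = 3 + D
C = sqrt(1387) ≈ 37.242
L(a(-1) - (4 + 3)*(4 + 6))*C = (3 + (1 - (4 + 3)*(4 + 6)))*sqrt(1387) = (3 + (1 - 7*10))*sqrt(1387) = (3 + (1 - 1*70))*sqrt(1387) = (3 + (1 - 70))*sqrt(1387) = (3 - 69)*sqrt(1387) = -66*sqrt(1387)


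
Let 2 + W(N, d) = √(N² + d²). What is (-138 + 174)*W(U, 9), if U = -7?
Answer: -72 + 36*√130 ≈ 338.46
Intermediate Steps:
W(N, d) = -2 + √(N² + d²)
(-138 + 174)*W(U, 9) = (-138 + 174)*(-2 + √((-7)² + 9²)) = 36*(-2 + √(49 + 81)) = 36*(-2 + √130) = -72 + 36*√130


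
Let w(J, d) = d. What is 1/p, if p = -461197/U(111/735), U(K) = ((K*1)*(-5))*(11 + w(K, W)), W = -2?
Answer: 333/22598653 ≈ 1.4735e-5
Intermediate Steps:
U(K) = -45*K (U(K) = ((K*1)*(-5))*(11 - 2) = (K*(-5))*9 = -5*K*9 = -45*K)
p = 22598653/333 (p = -461197/((-4995/735)) = -461197/((-45*37/245)) = -461197/(-333/49) = -461197*(-49/333) = 22598653/333 ≈ 67864.)
1/p = 1/(22598653/333) = 333/22598653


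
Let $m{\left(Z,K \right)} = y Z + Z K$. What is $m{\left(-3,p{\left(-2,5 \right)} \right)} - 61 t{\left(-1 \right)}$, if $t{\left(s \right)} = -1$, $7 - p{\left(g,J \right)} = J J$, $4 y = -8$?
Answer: $121$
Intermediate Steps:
$y = -2$ ($y = \frac{1}{4} \left(-8\right) = -2$)
$p{\left(g,J \right)} = 7 - J^{2}$ ($p{\left(g,J \right)} = 7 - J J = 7 - J^{2}$)
$m{\left(Z,K \right)} = - 2 Z + K Z$ ($m{\left(Z,K \right)} = - 2 Z + Z K = - 2 Z + K Z$)
$m{\left(-3,p{\left(-2,5 \right)} \right)} - 61 t{\left(-1 \right)} = - 3 \left(-2 + \left(7 - 5^{2}\right)\right) - -61 = - 3 \left(-2 + \left(7 - 25\right)\right) + 61 = - 3 \left(-2 - 18\right) + 61 = \left(-3\right) \left(-20\right) + 61 = 60 + 61 = 121$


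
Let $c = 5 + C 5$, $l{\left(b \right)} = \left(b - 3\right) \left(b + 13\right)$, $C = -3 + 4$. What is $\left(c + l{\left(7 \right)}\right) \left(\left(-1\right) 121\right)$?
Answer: $-10890$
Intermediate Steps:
$C = 1$
$l{\left(b \right)} = \left(-3 + b\right) \left(13 + b\right)$
$c = 10$ ($c = 5 + 1 \cdot 5 = 5 + 5 = 10$)
$\left(c + l{\left(7 \right)}\right) \left(\left(-1\right) 121\right) = \left(10 + \left(-39 + 7^{2} + 10 \cdot 7\right)\right) \left(\left(-1\right) 121\right) = \left(10 + \left(-39 + 49 + 70\right)\right) \left(-121\right) = \left(10 + 80\right) \left(-121\right) = 90 \left(-121\right) = -10890$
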